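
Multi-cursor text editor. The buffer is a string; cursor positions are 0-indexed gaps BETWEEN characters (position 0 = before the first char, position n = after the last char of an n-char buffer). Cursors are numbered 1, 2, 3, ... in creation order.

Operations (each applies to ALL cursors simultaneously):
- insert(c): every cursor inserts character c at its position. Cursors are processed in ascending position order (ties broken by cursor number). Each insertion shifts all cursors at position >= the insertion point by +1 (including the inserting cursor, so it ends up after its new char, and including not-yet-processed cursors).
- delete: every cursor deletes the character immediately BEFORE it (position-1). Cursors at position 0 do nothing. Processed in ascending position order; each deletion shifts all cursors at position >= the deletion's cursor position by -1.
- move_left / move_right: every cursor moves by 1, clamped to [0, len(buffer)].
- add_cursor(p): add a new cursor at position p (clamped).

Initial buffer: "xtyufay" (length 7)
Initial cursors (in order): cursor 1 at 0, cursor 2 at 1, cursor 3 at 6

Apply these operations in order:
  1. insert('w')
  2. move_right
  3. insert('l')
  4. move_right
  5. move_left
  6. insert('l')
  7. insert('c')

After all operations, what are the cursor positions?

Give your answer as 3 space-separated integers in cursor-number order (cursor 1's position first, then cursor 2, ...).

Answer: 5 10 18

Derivation:
After op 1 (insert('w')): buffer="wxwtyufawy" (len 10), cursors c1@1 c2@3 c3@9, authorship 1.2.....3.
After op 2 (move_right): buffer="wxwtyufawy" (len 10), cursors c1@2 c2@4 c3@10, authorship 1.2.....3.
After op 3 (insert('l')): buffer="wxlwtlyufawyl" (len 13), cursors c1@3 c2@6 c3@13, authorship 1.12.2....3.3
After op 4 (move_right): buffer="wxlwtlyufawyl" (len 13), cursors c1@4 c2@7 c3@13, authorship 1.12.2....3.3
After op 5 (move_left): buffer="wxlwtlyufawyl" (len 13), cursors c1@3 c2@6 c3@12, authorship 1.12.2....3.3
After op 6 (insert('l')): buffer="wxllwtllyufawyll" (len 16), cursors c1@4 c2@8 c3@15, authorship 1.112.22....3.33
After op 7 (insert('c')): buffer="wxllcwtllcyufawylcl" (len 19), cursors c1@5 c2@10 c3@18, authorship 1.1112.222....3.333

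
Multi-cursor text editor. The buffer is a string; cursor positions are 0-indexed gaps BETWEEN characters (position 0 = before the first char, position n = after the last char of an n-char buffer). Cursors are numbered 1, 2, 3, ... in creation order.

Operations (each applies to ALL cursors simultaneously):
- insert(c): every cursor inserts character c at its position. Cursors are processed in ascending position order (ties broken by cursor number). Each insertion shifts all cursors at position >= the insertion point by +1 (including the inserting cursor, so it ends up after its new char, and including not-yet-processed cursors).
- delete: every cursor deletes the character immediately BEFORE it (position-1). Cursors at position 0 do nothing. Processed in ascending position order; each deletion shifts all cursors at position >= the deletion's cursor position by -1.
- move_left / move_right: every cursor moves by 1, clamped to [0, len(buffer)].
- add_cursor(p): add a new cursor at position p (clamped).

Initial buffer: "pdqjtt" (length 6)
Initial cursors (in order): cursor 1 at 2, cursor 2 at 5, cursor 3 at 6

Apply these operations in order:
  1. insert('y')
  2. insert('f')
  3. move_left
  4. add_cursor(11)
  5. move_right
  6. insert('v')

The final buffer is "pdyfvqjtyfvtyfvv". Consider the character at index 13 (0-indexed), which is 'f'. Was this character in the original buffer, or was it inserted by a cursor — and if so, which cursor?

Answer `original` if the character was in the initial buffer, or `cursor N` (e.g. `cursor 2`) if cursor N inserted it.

After op 1 (insert('y')): buffer="pdyqjtyty" (len 9), cursors c1@3 c2@7 c3@9, authorship ..1...2.3
After op 2 (insert('f')): buffer="pdyfqjtyftyf" (len 12), cursors c1@4 c2@9 c3@12, authorship ..11...22.33
After op 3 (move_left): buffer="pdyfqjtyftyf" (len 12), cursors c1@3 c2@8 c3@11, authorship ..11...22.33
After op 4 (add_cursor(11)): buffer="pdyfqjtyftyf" (len 12), cursors c1@3 c2@8 c3@11 c4@11, authorship ..11...22.33
After op 5 (move_right): buffer="pdyfqjtyftyf" (len 12), cursors c1@4 c2@9 c3@12 c4@12, authorship ..11...22.33
After op 6 (insert('v')): buffer="pdyfvqjtyfvtyfvv" (len 16), cursors c1@5 c2@11 c3@16 c4@16, authorship ..111...222.3334
Authorship (.=original, N=cursor N): . . 1 1 1 . . . 2 2 2 . 3 3 3 4
Index 13: author = 3

Answer: cursor 3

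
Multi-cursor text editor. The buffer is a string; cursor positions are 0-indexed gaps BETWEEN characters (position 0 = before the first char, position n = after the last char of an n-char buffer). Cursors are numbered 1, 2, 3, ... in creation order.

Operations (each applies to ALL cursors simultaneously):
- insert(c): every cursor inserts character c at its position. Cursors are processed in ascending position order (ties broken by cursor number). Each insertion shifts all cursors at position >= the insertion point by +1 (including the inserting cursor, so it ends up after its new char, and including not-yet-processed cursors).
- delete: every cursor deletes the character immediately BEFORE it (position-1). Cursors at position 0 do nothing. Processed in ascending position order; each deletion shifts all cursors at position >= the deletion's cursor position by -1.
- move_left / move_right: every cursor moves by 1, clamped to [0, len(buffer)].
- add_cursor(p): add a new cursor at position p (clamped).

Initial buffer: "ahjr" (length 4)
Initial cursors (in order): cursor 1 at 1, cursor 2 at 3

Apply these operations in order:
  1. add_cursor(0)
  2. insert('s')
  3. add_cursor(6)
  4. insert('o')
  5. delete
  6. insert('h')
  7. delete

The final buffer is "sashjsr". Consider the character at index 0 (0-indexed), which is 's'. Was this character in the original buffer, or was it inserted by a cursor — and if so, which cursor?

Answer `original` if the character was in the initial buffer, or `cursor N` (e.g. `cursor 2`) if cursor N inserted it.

Answer: cursor 3

Derivation:
After op 1 (add_cursor(0)): buffer="ahjr" (len 4), cursors c3@0 c1@1 c2@3, authorship ....
After op 2 (insert('s')): buffer="sashjsr" (len 7), cursors c3@1 c1@3 c2@6, authorship 3.1..2.
After op 3 (add_cursor(6)): buffer="sashjsr" (len 7), cursors c3@1 c1@3 c2@6 c4@6, authorship 3.1..2.
After op 4 (insert('o')): buffer="soasohjsoor" (len 11), cursors c3@2 c1@5 c2@10 c4@10, authorship 33.11..224.
After op 5 (delete): buffer="sashjsr" (len 7), cursors c3@1 c1@3 c2@6 c4@6, authorship 3.1..2.
After op 6 (insert('h')): buffer="shashhjshhr" (len 11), cursors c3@2 c1@5 c2@10 c4@10, authorship 33.11..224.
After op 7 (delete): buffer="sashjsr" (len 7), cursors c3@1 c1@3 c2@6 c4@6, authorship 3.1..2.
Authorship (.=original, N=cursor N): 3 . 1 . . 2 .
Index 0: author = 3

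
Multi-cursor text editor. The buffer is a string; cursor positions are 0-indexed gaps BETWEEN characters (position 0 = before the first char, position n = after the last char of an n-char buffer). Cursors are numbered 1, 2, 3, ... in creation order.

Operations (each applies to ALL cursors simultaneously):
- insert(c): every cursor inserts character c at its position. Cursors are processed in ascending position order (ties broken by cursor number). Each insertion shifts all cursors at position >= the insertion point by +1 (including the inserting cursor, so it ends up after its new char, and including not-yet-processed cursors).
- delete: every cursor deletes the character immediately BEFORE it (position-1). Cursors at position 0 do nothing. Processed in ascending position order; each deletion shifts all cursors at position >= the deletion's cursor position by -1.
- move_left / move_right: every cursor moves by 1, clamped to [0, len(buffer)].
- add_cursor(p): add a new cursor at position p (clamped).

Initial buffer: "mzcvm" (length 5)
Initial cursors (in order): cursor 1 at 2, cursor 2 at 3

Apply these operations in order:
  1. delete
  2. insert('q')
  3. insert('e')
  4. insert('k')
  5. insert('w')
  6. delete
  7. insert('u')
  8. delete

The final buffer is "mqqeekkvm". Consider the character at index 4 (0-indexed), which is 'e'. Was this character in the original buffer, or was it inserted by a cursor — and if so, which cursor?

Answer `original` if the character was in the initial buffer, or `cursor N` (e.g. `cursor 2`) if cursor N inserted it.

After op 1 (delete): buffer="mvm" (len 3), cursors c1@1 c2@1, authorship ...
After op 2 (insert('q')): buffer="mqqvm" (len 5), cursors c1@3 c2@3, authorship .12..
After op 3 (insert('e')): buffer="mqqeevm" (len 7), cursors c1@5 c2@5, authorship .1212..
After op 4 (insert('k')): buffer="mqqeekkvm" (len 9), cursors c1@7 c2@7, authorship .121212..
After op 5 (insert('w')): buffer="mqqeekkwwvm" (len 11), cursors c1@9 c2@9, authorship .12121212..
After op 6 (delete): buffer="mqqeekkvm" (len 9), cursors c1@7 c2@7, authorship .121212..
After op 7 (insert('u')): buffer="mqqeekkuuvm" (len 11), cursors c1@9 c2@9, authorship .12121212..
After op 8 (delete): buffer="mqqeekkvm" (len 9), cursors c1@7 c2@7, authorship .121212..
Authorship (.=original, N=cursor N): . 1 2 1 2 1 2 . .
Index 4: author = 2

Answer: cursor 2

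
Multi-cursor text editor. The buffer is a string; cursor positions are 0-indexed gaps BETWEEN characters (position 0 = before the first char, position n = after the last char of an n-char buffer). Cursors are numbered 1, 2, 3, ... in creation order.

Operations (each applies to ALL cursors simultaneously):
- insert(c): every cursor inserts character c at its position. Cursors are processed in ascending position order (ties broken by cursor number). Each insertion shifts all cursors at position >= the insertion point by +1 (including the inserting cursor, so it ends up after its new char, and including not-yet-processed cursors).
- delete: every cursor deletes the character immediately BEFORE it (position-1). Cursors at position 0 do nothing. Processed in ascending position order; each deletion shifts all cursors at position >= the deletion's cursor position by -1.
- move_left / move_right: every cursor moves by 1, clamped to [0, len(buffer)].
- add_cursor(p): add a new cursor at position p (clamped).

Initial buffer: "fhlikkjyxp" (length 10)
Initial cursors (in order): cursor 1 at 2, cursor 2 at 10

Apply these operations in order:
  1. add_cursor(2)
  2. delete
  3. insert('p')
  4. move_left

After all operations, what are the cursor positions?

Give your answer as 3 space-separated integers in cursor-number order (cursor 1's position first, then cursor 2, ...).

Answer: 1 9 1

Derivation:
After op 1 (add_cursor(2)): buffer="fhlikkjyxp" (len 10), cursors c1@2 c3@2 c2@10, authorship ..........
After op 2 (delete): buffer="likkjyx" (len 7), cursors c1@0 c3@0 c2@7, authorship .......
After op 3 (insert('p')): buffer="pplikkjyxp" (len 10), cursors c1@2 c3@2 c2@10, authorship 13.......2
After op 4 (move_left): buffer="pplikkjyxp" (len 10), cursors c1@1 c3@1 c2@9, authorship 13.......2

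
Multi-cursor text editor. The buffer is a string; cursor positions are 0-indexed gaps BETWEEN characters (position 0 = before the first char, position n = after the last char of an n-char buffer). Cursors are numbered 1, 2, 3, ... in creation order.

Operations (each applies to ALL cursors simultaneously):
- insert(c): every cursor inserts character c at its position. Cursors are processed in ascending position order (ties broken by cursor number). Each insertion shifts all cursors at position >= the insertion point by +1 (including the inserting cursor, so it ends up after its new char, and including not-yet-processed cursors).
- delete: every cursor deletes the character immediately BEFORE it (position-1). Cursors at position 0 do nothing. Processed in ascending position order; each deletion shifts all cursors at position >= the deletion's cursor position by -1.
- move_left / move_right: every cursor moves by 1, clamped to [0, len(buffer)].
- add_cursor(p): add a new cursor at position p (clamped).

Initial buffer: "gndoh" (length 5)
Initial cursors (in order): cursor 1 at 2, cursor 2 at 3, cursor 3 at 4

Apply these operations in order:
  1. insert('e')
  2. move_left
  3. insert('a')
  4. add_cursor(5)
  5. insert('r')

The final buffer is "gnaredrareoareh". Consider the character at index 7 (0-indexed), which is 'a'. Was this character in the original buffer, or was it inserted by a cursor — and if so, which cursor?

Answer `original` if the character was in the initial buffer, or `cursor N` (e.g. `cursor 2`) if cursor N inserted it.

Answer: cursor 2

Derivation:
After op 1 (insert('e')): buffer="gnedeoeh" (len 8), cursors c1@3 c2@5 c3@7, authorship ..1.2.3.
After op 2 (move_left): buffer="gnedeoeh" (len 8), cursors c1@2 c2@4 c3@6, authorship ..1.2.3.
After op 3 (insert('a')): buffer="gnaedaeoaeh" (len 11), cursors c1@3 c2@6 c3@9, authorship ..11.22.33.
After op 4 (add_cursor(5)): buffer="gnaedaeoaeh" (len 11), cursors c1@3 c4@5 c2@6 c3@9, authorship ..11.22.33.
After op 5 (insert('r')): buffer="gnaredrareoareh" (len 15), cursors c1@4 c4@7 c2@9 c3@13, authorship ..111.4222.333.
Authorship (.=original, N=cursor N): . . 1 1 1 . 4 2 2 2 . 3 3 3 .
Index 7: author = 2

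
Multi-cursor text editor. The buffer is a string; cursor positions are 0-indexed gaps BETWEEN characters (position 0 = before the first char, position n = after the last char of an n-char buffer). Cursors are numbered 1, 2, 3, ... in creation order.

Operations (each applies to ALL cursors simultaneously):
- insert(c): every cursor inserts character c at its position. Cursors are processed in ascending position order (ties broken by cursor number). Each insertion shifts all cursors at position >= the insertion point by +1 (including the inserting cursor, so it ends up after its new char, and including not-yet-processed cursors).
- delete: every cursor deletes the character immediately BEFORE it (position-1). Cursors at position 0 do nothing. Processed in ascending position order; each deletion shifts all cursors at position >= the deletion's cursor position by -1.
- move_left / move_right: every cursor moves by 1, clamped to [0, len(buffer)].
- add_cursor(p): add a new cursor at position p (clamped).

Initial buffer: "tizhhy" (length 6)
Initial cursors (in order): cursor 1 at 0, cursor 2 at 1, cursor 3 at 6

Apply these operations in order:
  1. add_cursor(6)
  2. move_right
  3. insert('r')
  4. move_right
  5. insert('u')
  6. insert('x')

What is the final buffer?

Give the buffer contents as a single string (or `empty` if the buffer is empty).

After op 1 (add_cursor(6)): buffer="tizhhy" (len 6), cursors c1@0 c2@1 c3@6 c4@6, authorship ......
After op 2 (move_right): buffer="tizhhy" (len 6), cursors c1@1 c2@2 c3@6 c4@6, authorship ......
After op 3 (insert('r')): buffer="trirzhhyrr" (len 10), cursors c1@2 c2@4 c3@10 c4@10, authorship .1.2....34
After op 4 (move_right): buffer="trirzhhyrr" (len 10), cursors c1@3 c2@5 c3@10 c4@10, authorship .1.2....34
After op 5 (insert('u')): buffer="triurzuhhyrruu" (len 14), cursors c1@4 c2@7 c3@14 c4@14, authorship .1.12.2...3434
After op 6 (insert('x')): buffer="triuxrzuxhhyrruuxx" (len 18), cursors c1@5 c2@9 c3@18 c4@18, authorship .1.112.22...343434

Answer: triuxrzuxhhyrruuxx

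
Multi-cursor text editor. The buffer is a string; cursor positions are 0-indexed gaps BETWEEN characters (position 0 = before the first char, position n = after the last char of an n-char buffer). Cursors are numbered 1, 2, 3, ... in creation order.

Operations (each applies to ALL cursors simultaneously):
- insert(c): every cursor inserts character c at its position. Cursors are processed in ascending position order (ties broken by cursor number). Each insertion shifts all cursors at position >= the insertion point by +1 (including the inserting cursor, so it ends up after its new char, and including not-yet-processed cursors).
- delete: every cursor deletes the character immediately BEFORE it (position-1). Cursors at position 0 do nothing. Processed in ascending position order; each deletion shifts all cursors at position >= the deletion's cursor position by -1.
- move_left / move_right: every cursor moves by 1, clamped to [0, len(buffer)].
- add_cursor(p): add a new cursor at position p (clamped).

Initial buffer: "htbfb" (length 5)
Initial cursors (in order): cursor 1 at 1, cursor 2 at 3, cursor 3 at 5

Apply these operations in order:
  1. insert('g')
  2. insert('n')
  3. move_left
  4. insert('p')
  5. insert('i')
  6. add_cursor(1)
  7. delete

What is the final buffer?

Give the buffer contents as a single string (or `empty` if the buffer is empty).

Answer: gpntbgpnfbgpn

Derivation:
After op 1 (insert('g')): buffer="hgtbgfbg" (len 8), cursors c1@2 c2@5 c3@8, authorship .1..2..3
After op 2 (insert('n')): buffer="hgntbgnfbgn" (len 11), cursors c1@3 c2@7 c3@11, authorship .11..22..33
After op 3 (move_left): buffer="hgntbgnfbgn" (len 11), cursors c1@2 c2@6 c3@10, authorship .11..22..33
After op 4 (insert('p')): buffer="hgpntbgpnfbgpn" (len 14), cursors c1@3 c2@8 c3@13, authorship .111..222..333
After op 5 (insert('i')): buffer="hgpintbgpinfbgpin" (len 17), cursors c1@4 c2@10 c3@16, authorship .1111..2222..3333
After op 6 (add_cursor(1)): buffer="hgpintbgpinfbgpin" (len 17), cursors c4@1 c1@4 c2@10 c3@16, authorship .1111..2222..3333
After op 7 (delete): buffer="gpntbgpnfbgpn" (len 13), cursors c4@0 c1@2 c2@7 c3@12, authorship 111..222..333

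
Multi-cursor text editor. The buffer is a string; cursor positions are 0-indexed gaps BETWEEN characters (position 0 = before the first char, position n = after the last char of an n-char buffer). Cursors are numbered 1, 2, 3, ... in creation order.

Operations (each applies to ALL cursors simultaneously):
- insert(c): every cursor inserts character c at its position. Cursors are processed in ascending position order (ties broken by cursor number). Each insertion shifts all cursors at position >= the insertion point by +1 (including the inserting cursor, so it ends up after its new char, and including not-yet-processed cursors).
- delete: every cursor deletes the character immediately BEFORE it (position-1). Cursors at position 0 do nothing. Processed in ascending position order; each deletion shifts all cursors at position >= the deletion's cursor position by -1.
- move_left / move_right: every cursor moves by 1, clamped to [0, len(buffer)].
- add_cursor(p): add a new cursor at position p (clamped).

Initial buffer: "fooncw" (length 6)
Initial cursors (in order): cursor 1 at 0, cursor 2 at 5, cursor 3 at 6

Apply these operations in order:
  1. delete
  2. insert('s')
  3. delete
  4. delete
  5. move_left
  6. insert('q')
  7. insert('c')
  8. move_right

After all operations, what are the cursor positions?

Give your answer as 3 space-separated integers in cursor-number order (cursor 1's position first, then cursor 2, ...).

Answer: 3 8 8

Derivation:
After op 1 (delete): buffer="foon" (len 4), cursors c1@0 c2@4 c3@4, authorship ....
After op 2 (insert('s')): buffer="sfoonss" (len 7), cursors c1@1 c2@7 c3@7, authorship 1....23
After op 3 (delete): buffer="foon" (len 4), cursors c1@0 c2@4 c3@4, authorship ....
After op 4 (delete): buffer="fo" (len 2), cursors c1@0 c2@2 c3@2, authorship ..
After op 5 (move_left): buffer="fo" (len 2), cursors c1@0 c2@1 c3@1, authorship ..
After op 6 (insert('q')): buffer="qfqqo" (len 5), cursors c1@1 c2@4 c3@4, authorship 1.23.
After op 7 (insert('c')): buffer="qcfqqcco" (len 8), cursors c1@2 c2@7 c3@7, authorship 11.2323.
After op 8 (move_right): buffer="qcfqqcco" (len 8), cursors c1@3 c2@8 c3@8, authorship 11.2323.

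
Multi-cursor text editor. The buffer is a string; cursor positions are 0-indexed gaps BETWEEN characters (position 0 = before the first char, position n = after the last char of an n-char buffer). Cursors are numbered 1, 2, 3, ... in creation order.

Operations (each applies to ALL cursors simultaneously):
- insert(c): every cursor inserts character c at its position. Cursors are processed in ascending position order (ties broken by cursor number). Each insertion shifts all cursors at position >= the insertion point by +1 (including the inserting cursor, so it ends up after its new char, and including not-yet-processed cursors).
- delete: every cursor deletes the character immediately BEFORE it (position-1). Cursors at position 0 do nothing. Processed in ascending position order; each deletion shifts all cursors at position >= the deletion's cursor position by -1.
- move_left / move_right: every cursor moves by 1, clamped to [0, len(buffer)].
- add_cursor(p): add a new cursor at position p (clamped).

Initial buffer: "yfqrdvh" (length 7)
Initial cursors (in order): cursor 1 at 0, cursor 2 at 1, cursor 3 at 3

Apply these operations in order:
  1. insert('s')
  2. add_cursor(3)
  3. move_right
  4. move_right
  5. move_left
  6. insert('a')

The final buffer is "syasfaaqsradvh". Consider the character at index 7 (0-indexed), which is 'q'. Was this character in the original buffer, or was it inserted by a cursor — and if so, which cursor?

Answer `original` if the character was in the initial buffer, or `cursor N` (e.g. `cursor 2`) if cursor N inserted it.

After op 1 (insert('s')): buffer="sysfqsrdvh" (len 10), cursors c1@1 c2@3 c3@6, authorship 1.2..3....
After op 2 (add_cursor(3)): buffer="sysfqsrdvh" (len 10), cursors c1@1 c2@3 c4@3 c3@6, authorship 1.2..3....
After op 3 (move_right): buffer="sysfqsrdvh" (len 10), cursors c1@2 c2@4 c4@4 c3@7, authorship 1.2..3....
After op 4 (move_right): buffer="sysfqsrdvh" (len 10), cursors c1@3 c2@5 c4@5 c3@8, authorship 1.2..3....
After op 5 (move_left): buffer="sysfqsrdvh" (len 10), cursors c1@2 c2@4 c4@4 c3@7, authorship 1.2..3....
After op 6 (insert('a')): buffer="syasfaaqsradvh" (len 14), cursors c1@3 c2@7 c4@7 c3@11, authorship 1.12.24.3.3...
Authorship (.=original, N=cursor N): 1 . 1 2 . 2 4 . 3 . 3 . . .
Index 7: author = original

Answer: original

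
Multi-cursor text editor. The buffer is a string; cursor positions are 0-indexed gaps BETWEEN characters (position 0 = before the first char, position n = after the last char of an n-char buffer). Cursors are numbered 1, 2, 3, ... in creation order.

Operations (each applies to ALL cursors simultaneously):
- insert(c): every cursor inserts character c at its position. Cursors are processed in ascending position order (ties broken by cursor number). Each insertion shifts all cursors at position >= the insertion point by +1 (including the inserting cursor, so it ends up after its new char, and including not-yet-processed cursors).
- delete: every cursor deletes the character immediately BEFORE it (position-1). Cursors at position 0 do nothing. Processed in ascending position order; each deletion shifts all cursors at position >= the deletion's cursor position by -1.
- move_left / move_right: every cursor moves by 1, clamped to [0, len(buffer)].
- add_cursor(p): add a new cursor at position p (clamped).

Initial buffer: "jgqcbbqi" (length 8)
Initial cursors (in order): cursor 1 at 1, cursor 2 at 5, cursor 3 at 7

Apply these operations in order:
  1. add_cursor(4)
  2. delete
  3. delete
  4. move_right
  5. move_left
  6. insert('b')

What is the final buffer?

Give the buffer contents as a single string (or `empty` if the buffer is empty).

After op 1 (add_cursor(4)): buffer="jgqcbbqi" (len 8), cursors c1@1 c4@4 c2@5 c3@7, authorship ........
After op 2 (delete): buffer="gqbi" (len 4), cursors c1@0 c2@2 c4@2 c3@3, authorship ....
After op 3 (delete): buffer="i" (len 1), cursors c1@0 c2@0 c3@0 c4@0, authorship .
After op 4 (move_right): buffer="i" (len 1), cursors c1@1 c2@1 c3@1 c4@1, authorship .
After op 5 (move_left): buffer="i" (len 1), cursors c1@0 c2@0 c3@0 c4@0, authorship .
After op 6 (insert('b')): buffer="bbbbi" (len 5), cursors c1@4 c2@4 c3@4 c4@4, authorship 1234.

Answer: bbbbi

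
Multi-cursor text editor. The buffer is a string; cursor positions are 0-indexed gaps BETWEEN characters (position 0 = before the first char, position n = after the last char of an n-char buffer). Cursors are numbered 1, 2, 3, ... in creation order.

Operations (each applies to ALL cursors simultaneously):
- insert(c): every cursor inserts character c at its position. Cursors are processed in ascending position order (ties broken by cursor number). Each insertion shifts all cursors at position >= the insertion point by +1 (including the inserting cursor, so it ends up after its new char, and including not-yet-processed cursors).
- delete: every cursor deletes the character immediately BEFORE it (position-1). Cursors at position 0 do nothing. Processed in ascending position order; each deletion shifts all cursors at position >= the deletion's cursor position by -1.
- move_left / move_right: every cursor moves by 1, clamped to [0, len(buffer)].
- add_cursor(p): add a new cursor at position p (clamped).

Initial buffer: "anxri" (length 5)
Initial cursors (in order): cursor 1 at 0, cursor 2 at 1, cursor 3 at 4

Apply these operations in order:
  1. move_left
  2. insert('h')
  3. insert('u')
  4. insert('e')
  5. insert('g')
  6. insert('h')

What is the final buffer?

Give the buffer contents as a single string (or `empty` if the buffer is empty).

After op 1 (move_left): buffer="anxri" (len 5), cursors c1@0 c2@0 c3@3, authorship .....
After op 2 (insert('h')): buffer="hhanxhri" (len 8), cursors c1@2 c2@2 c3@6, authorship 12...3..
After op 3 (insert('u')): buffer="hhuuanxhuri" (len 11), cursors c1@4 c2@4 c3@9, authorship 1212...33..
After op 4 (insert('e')): buffer="hhuueeanxhueri" (len 14), cursors c1@6 c2@6 c3@12, authorship 121212...333..
After op 5 (insert('g')): buffer="hhuueegganxhuegri" (len 17), cursors c1@8 c2@8 c3@15, authorship 12121212...3333..
After op 6 (insert('h')): buffer="hhuueegghhanxhueghri" (len 20), cursors c1@10 c2@10 c3@18, authorship 1212121212...33333..

Answer: hhuueegghhanxhueghri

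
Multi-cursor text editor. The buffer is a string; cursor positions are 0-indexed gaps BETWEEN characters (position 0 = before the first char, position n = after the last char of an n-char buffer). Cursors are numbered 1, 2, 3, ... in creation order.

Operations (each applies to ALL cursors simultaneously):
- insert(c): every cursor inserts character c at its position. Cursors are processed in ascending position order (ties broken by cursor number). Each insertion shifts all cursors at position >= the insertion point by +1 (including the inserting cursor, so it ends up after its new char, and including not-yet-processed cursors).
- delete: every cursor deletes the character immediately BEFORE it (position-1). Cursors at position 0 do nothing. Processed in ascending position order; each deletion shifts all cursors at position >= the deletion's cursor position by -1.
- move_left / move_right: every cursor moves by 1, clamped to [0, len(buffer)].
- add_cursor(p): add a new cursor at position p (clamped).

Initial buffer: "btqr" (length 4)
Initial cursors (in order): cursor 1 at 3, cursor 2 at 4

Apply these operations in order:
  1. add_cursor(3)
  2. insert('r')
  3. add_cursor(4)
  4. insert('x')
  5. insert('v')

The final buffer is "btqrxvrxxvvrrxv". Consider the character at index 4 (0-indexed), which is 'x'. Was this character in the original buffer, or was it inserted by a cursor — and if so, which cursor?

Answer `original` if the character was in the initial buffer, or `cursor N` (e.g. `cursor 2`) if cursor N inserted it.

Answer: cursor 4

Derivation:
After op 1 (add_cursor(3)): buffer="btqr" (len 4), cursors c1@3 c3@3 c2@4, authorship ....
After op 2 (insert('r')): buffer="btqrrrr" (len 7), cursors c1@5 c3@5 c2@7, authorship ...13.2
After op 3 (add_cursor(4)): buffer="btqrrrr" (len 7), cursors c4@4 c1@5 c3@5 c2@7, authorship ...13.2
After op 4 (insert('x')): buffer="btqrxrxxrrx" (len 11), cursors c4@5 c1@8 c3@8 c2@11, authorship ...14313.22
After op 5 (insert('v')): buffer="btqrxvrxxvvrrxv" (len 15), cursors c4@6 c1@11 c3@11 c2@15, authorship ...14431313.222
Authorship (.=original, N=cursor N): . . . 1 4 4 3 1 3 1 3 . 2 2 2
Index 4: author = 4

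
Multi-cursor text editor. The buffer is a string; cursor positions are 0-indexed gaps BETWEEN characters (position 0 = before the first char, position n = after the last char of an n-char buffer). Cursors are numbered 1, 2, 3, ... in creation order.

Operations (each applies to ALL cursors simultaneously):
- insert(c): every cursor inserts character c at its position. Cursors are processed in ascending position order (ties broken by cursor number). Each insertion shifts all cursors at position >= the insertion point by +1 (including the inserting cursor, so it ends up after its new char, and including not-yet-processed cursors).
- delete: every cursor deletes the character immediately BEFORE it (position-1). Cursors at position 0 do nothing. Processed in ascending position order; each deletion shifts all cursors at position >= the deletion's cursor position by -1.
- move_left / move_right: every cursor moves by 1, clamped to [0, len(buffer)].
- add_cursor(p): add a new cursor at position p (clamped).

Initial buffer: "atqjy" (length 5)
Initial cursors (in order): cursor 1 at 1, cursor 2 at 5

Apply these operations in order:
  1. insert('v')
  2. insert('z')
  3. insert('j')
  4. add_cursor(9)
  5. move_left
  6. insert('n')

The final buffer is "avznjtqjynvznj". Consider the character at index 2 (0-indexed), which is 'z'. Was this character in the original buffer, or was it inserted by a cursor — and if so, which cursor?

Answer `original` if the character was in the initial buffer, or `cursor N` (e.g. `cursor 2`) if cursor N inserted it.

Answer: cursor 1

Derivation:
After op 1 (insert('v')): buffer="avtqjyv" (len 7), cursors c1@2 c2@7, authorship .1....2
After op 2 (insert('z')): buffer="avztqjyvz" (len 9), cursors c1@3 c2@9, authorship .11....22
After op 3 (insert('j')): buffer="avzjtqjyvzj" (len 11), cursors c1@4 c2@11, authorship .111....222
After op 4 (add_cursor(9)): buffer="avzjtqjyvzj" (len 11), cursors c1@4 c3@9 c2@11, authorship .111....222
After op 5 (move_left): buffer="avzjtqjyvzj" (len 11), cursors c1@3 c3@8 c2@10, authorship .111....222
After op 6 (insert('n')): buffer="avznjtqjynvznj" (len 14), cursors c1@4 c3@10 c2@13, authorship .1111....32222
Authorship (.=original, N=cursor N): . 1 1 1 1 . . . . 3 2 2 2 2
Index 2: author = 1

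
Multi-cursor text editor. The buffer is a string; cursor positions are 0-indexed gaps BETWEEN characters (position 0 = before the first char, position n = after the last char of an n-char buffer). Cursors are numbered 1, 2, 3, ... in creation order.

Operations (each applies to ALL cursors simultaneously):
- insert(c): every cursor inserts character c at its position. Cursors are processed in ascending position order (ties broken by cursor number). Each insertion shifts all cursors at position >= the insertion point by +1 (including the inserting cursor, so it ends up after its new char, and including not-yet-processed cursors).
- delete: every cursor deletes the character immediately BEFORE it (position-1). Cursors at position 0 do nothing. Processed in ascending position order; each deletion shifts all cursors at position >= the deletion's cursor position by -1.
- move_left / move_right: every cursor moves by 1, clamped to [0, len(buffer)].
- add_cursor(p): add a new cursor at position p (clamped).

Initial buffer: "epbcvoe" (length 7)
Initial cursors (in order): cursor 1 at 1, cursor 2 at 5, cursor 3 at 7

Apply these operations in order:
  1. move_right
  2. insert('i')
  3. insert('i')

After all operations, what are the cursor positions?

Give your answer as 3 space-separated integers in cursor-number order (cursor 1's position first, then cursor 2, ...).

After op 1 (move_right): buffer="epbcvoe" (len 7), cursors c1@2 c2@6 c3@7, authorship .......
After op 2 (insert('i')): buffer="epibcvoiei" (len 10), cursors c1@3 c2@8 c3@10, authorship ..1....2.3
After op 3 (insert('i')): buffer="epiibcvoiieii" (len 13), cursors c1@4 c2@10 c3@13, authorship ..11....22.33

Answer: 4 10 13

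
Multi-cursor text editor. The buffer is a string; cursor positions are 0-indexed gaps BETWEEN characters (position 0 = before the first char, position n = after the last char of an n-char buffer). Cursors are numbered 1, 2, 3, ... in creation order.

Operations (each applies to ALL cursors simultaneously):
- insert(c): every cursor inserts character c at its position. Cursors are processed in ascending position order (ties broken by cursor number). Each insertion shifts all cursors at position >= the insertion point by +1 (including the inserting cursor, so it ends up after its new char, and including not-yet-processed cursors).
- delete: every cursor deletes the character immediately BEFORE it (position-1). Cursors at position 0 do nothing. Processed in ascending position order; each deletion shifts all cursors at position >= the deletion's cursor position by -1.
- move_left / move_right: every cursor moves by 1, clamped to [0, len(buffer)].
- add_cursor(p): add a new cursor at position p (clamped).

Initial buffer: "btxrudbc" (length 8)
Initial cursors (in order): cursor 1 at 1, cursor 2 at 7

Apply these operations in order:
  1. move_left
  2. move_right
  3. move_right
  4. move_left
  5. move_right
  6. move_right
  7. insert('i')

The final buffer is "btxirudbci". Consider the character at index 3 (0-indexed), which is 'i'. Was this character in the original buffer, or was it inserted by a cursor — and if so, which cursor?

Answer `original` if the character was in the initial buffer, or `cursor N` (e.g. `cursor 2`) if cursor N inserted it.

Answer: cursor 1

Derivation:
After op 1 (move_left): buffer="btxrudbc" (len 8), cursors c1@0 c2@6, authorship ........
After op 2 (move_right): buffer="btxrudbc" (len 8), cursors c1@1 c2@7, authorship ........
After op 3 (move_right): buffer="btxrudbc" (len 8), cursors c1@2 c2@8, authorship ........
After op 4 (move_left): buffer="btxrudbc" (len 8), cursors c1@1 c2@7, authorship ........
After op 5 (move_right): buffer="btxrudbc" (len 8), cursors c1@2 c2@8, authorship ........
After op 6 (move_right): buffer="btxrudbc" (len 8), cursors c1@3 c2@8, authorship ........
After op 7 (insert('i')): buffer="btxirudbci" (len 10), cursors c1@4 c2@10, authorship ...1.....2
Authorship (.=original, N=cursor N): . . . 1 . . . . . 2
Index 3: author = 1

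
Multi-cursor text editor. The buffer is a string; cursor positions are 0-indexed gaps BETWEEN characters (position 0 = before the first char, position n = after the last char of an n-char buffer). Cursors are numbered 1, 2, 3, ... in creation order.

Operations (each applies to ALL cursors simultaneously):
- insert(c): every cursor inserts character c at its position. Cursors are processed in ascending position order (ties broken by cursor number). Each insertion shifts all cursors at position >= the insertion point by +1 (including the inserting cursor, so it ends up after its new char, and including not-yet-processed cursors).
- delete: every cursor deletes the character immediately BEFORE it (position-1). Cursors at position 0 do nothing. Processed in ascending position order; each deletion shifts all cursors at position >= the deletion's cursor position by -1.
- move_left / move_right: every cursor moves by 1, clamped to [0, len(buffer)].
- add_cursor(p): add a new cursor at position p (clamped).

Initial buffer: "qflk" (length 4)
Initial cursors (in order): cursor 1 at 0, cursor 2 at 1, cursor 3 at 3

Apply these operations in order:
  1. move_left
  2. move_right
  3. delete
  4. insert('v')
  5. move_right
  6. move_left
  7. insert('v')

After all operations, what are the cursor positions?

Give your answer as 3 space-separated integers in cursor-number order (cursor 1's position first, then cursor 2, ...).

After op 1 (move_left): buffer="qflk" (len 4), cursors c1@0 c2@0 c3@2, authorship ....
After op 2 (move_right): buffer="qflk" (len 4), cursors c1@1 c2@1 c3@3, authorship ....
After op 3 (delete): buffer="fk" (len 2), cursors c1@0 c2@0 c3@1, authorship ..
After op 4 (insert('v')): buffer="vvfvk" (len 5), cursors c1@2 c2@2 c3@4, authorship 12.3.
After op 5 (move_right): buffer="vvfvk" (len 5), cursors c1@3 c2@3 c3@5, authorship 12.3.
After op 6 (move_left): buffer="vvfvk" (len 5), cursors c1@2 c2@2 c3@4, authorship 12.3.
After op 7 (insert('v')): buffer="vvvvfvvk" (len 8), cursors c1@4 c2@4 c3@7, authorship 1212.33.

Answer: 4 4 7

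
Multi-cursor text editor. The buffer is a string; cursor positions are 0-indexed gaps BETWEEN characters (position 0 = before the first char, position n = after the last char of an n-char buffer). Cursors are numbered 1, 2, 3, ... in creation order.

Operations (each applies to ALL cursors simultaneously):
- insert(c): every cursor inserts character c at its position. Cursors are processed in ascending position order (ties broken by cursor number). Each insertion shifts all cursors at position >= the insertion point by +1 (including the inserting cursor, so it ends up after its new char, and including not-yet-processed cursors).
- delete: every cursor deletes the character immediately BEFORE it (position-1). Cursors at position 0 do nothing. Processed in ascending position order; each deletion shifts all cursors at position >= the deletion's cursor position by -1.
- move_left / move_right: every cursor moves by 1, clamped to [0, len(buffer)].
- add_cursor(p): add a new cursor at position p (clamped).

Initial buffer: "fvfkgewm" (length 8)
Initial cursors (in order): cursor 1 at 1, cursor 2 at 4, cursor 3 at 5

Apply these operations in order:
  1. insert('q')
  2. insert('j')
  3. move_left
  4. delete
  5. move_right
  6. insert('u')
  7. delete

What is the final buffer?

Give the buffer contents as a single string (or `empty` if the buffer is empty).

Answer: fjvfkjgjewm

Derivation:
After op 1 (insert('q')): buffer="fqvfkqgqewm" (len 11), cursors c1@2 c2@6 c3@8, authorship .1...2.3...
After op 2 (insert('j')): buffer="fqjvfkqjgqjewm" (len 14), cursors c1@3 c2@8 c3@11, authorship .11...22.33...
After op 3 (move_left): buffer="fqjvfkqjgqjewm" (len 14), cursors c1@2 c2@7 c3@10, authorship .11...22.33...
After op 4 (delete): buffer="fjvfkjgjewm" (len 11), cursors c1@1 c2@5 c3@7, authorship .1...2.3...
After op 5 (move_right): buffer="fjvfkjgjewm" (len 11), cursors c1@2 c2@6 c3@8, authorship .1...2.3...
After op 6 (insert('u')): buffer="fjuvfkjugjuewm" (len 14), cursors c1@3 c2@8 c3@11, authorship .11...22.33...
After op 7 (delete): buffer="fjvfkjgjewm" (len 11), cursors c1@2 c2@6 c3@8, authorship .1...2.3...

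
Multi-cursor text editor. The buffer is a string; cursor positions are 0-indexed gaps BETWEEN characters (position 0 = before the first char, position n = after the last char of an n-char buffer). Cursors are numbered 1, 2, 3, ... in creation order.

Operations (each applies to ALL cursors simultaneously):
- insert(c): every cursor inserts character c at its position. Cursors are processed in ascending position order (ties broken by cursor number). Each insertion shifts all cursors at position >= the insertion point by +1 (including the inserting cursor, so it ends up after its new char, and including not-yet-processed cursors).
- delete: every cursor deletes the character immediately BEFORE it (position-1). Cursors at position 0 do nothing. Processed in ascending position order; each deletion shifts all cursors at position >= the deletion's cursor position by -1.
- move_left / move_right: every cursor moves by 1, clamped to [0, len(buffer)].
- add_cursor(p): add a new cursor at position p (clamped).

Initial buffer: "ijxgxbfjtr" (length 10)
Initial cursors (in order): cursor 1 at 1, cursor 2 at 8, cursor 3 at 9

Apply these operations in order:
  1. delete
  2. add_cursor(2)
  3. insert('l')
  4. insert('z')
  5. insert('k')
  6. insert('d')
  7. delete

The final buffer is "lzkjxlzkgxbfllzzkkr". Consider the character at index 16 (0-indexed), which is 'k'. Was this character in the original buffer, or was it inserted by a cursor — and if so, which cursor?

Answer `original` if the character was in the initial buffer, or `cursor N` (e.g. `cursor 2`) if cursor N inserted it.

Answer: cursor 2

Derivation:
After op 1 (delete): buffer="jxgxbfr" (len 7), cursors c1@0 c2@6 c3@6, authorship .......
After op 2 (add_cursor(2)): buffer="jxgxbfr" (len 7), cursors c1@0 c4@2 c2@6 c3@6, authorship .......
After op 3 (insert('l')): buffer="ljxlgxbfllr" (len 11), cursors c1@1 c4@4 c2@10 c3@10, authorship 1..4....23.
After op 4 (insert('z')): buffer="lzjxlzgxbfllzzr" (len 15), cursors c1@2 c4@6 c2@14 c3@14, authorship 11..44....2323.
After op 5 (insert('k')): buffer="lzkjxlzkgxbfllzzkkr" (len 19), cursors c1@3 c4@8 c2@18 c3@18, authorship 111..444....232323.
After op 6 (insert('d')): buffer="lzkdjxlzkdgxbfllzzkkddr" (len 23), cursors c1@4 c4@10 c2@22 c3@22, authorship 1111..4444....23232323.
After op 7 (delete): buffer="lzkjxlzkgxbfllzzkkr" (len 19), cursors c1@3 c4@8 c2@18 c3@18, authorship 111..444....232323.
Authorship (.=original, N=cursor N): 1 1 1 . . 4 4 4 . . . . 2 3 2 3 2 3 .
Index 16: author = 2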